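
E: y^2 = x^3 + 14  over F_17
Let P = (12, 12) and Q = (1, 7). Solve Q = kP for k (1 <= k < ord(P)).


Enumerate multiples of P until we hit Q = (1, 7):
  1P = (12, 12)
  2P = (11, 6)
  3P = (13, 16)
  4P = (8, 4)
  5P = (1, 10)
  6P = (6, 3)
  7P = (14, 2)
  8P = (16, 8)
  9P = (7, 0)
  10P = (16, 9)
  11P = (14, 15)
  12P = (6, 14)
  13P = (1, 7)
Match found at i = 13.

k = 13


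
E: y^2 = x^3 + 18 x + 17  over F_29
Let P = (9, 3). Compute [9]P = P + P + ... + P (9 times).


k = 9 = 1001_2 (binary, LSB first: 1001)
Double-and-add from P = (9, 3):
  bit 0 = 1: acc = O + (9, 3) = (9, 3)
  bit 1 = 0: acc unchanged = (9, 3)
  bit 2 = 0: acc unchanged = (9, 3)
  bit 3 = 1: acc = (9, 3) + (21, 17) = (6, 15)

9P = (6, 15)


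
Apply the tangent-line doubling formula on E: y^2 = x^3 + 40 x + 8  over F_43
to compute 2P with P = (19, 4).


Doubling: s = (3 x1^2 + a) / (2 y1)
s = (3*19^2 + 40) / (2*4) mod 43 = 6
x3 = s^2 - 2 x1 mod 43 = 6^2 - 2*19 = 41
y3 = s (x1 - x3) - y1 mod 43 = 6 * (19 - 41) - 4 = 36

2P = (41, 36)


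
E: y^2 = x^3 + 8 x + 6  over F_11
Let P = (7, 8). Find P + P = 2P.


Doubling: s = (3 x1^2 + a) / (2 y1)
s = (3*7^2 + 8) / (2*8) mod 11 = 9
x3 = s^2 - 2 x1 mod 11 = 9^2 - 2*7 = 1
y3 = s (x1 - x3) - y1 mod 11 = 9 * (7 - 1) - 8 = 2

2P = (1, 2)


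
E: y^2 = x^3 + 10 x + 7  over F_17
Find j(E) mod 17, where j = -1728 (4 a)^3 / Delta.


Delta = -16(4 a^3 + 27 b^2) mod 17 = 2
-1728 * (4 a)^3 = -1728 * (4*10)^3 mod 17 = 4
j = 4 * 2^(-1) mod 17 = 2

j = 2 (mod 17)


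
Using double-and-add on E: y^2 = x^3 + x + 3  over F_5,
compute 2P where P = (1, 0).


k = 2 = 10_2 (binary, LSB first: 01)
Double-and-add from P = (1, 0):
  bit 0 = 0: acc unchanged = O
  bit 1 = 1: acc = O + O = O

2P = O


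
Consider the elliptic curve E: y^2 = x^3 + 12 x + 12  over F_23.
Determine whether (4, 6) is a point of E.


Check whether y^2 = x^3 + 12 x + 12 (mod 23) for (x, y) = (4, 6).
LHS: y^2 = 6^2 mod 23 = 13
RHS: x^3 + 12 x + 12 = 4^3 + 12*4 + 12 mod 23 = 9
LHS != RHS

No, not on the curve


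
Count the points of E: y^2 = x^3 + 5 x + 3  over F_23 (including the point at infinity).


For each x in F_23, count y with y^2 = x^3 + 5 x + 3 mod 23:
  x = 0: RHS = 3, y in [7, 16]  -> 2 point(s)
  x = 1: RHS = 9, y in [3, 20]  -> 2 point(s)
  x = 4: RHS = 18, y in [8, 15]  -> 2 point(s)
  x = 7: RHS = 13, y in [6, 17]  -> 2 point(s)
  x = 8: RHS = 3, y in [7, 16]  -> 2 point(s)
  x = 9: RHS = 18, y in [8, 15]  -> 2 point(s)
  x = 10: RHS = 18, y in [8, 15]  -> 2 point(s)
  x = 11: RHS = 9, y in [3, 20]  -> 2 point(s)
  x = 15: RHS = 3, y in [7, 16]  -> 2 point(s)
  x = 16: RHS = 16, y in [4, 19]  -> 2 point(s)
  x = 21: RHS = 8, y in [10, 13]  -> 2 point(s)
Affine points: 22. Add the point at infinity: total = 23.

#E(F_23) = 23


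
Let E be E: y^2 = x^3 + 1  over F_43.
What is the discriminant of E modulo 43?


4 a^3 + 27 b^2 = 4*0^3 + 27*1^2 = 0 + 27 = 27
Delta = -16 * (27) = -432
Delta mod 43 = 41

Delta = 41 (mod 43)


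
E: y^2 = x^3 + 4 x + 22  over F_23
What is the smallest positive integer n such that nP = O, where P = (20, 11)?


Compute successive multiples of P until we hit O:
  1P = (20, 11)
  2P = (1, 21)
  3P = (14, 4)
  4P = (14, 19)
  5P = (1, 2)
  6P = (20, 12)
  7P = O

ord(P) = 7


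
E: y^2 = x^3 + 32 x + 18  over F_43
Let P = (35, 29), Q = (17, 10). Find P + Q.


P != Q, so use the chord formula.
s = (y2 - y1) / (x2 - x1) = (24) / (25) mod 43 = 13
x3 = s^2 - x1 - x2 mod 43 = 13^2 - 35 - 17 = 31
y3 = s (x1 - x3) - y1 mod 43 = 13 * (35 - 31) - 29 = 23

P + Q = (31, 23)


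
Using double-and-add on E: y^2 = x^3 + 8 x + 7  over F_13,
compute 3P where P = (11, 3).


k = 3 = 11_2 (binary, LSB first: 11)
Double-and-add from P = (11, 3):
  bit 0 = 1: acc = O + (11, 3) = (11, 3)
  bit 1 = 1: acc = (11, 3) + (5, 4) = (1, 4)

3P = (1, 4)


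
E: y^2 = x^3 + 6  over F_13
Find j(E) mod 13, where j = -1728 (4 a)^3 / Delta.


Delta = -16(4 a^3 + 27 b^2) mod 13 = 9
-1728 * (4 a)^3 = -1728 * (4*0)^3 mod 13 = 0
j = 0 * 9^(-1) mod 13 = 0

j = 0 (mod 13)


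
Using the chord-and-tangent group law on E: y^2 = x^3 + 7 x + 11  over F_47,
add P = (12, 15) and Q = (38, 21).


P != Q, so use the chord formula.
s = (y2 - y1) / (x2 - x1) = (6) / (26) mod 47 = 40
x3 = s^2 - x1 - x2 mod 47 = 40^2 - 12 - 38 = 46
y3 = s (x1 - x3) - y1 mod 47 = 40 * (12 - 46) - 15 = 35

P + Q = (46, 35)


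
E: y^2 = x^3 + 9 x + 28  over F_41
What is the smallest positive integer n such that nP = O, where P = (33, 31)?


Compute successive multiples of P until we hit O:
  1P = (33, 31)
  2P = (39, 17)
  3P = (20, 7)
  4P = (13, 28)
  5P = (31, 39)
  6P = (34, 14)
  7P = (17, 25)
  8P = (11, 8)
  ... (continuing to 44P)
  44P = O

ord(P) = 44


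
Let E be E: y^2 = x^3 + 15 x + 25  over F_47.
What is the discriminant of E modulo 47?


4 a^3 + 27 b^2 = 4*15^3 + 27*25^2 = 13500 + 16875 = 30375
Delta = -16 * (30375) = -486000
Delta mod 47 = 27

Delta = 27 (mod 47)


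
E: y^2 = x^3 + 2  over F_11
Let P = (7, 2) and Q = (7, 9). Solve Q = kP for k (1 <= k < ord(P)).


Enumerate multiples of P until we hit Q = (7, 9):
  1P = (7, 2)
  2P = (9, 7)
  3P = (4, 0)
  4P = (9, 4)
  5P = (7, 9)
Match found at i = 5.

k = 5


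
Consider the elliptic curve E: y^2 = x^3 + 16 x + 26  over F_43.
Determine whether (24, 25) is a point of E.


Check whether y^2 = x^3 + 16 x + 26 (mod 43) for (x, y) = (24, 25).
LHS: y^2 = 25^2 mod 43 = 23
RHS: x^3 + 16 x + 26 = 24^3 + 16*24 + 26 mod 43 = 1
LHS != RHS

No, not on the curve


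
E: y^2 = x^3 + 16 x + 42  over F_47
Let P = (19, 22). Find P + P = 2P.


Doubling: s = (3 x1^2 + a) / (2 y1)
s = (3*19^2 + 16) / (2*22) mod 47 = 41
x3 = s^2 - 2 x1 mod 47 = 41^2 - 2*19 = 45
y3 = s (x1 - x3) - y1 mod 47 = 41 * (19 - 45) - 22 = 40

2P = (45, 40)


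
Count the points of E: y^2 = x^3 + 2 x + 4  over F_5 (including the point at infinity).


For each x in F_5, count y with y^2 = x^3 + 2 x + 4 mod 5:
  x = 0: RHS = 4, y in [2, 3]  -> 2 point(s)
  x = 2: RHS = 1, y in [1, 4]  -> 2 point(s)
  x = 4: RHS = 1, y in [1, 4]  -> 2 point(s)
Affine points: 6. Add the point at infinity: total = 7.

#E(F_5) = 7


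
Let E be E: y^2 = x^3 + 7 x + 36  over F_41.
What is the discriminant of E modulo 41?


4 a^3 + 27 b^2 = 4*7^3 + 27*36^2 = 1372 + 34992 = 36364
Delta = -16 * (36364) = -581824
Delta mod 41 = 7

Delta = 7 (mod 41)


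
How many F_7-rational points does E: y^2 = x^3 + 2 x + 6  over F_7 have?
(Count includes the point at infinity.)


For each x in F_7, count y with y^2 = x^3 + 2 x + 6 mod 7:
  x = 1: RHS = 2, y in [3, 4]  -> 2 point(s)
  x = 2: RHS = 4, y in [2, 5]  -> 2 point(s)
  x = 3: RHS = 4, y in [2, 5]  -> 2 point(s)
  x = 4: RHS = 1, y in [1, 6]  -> 2 point(s)
  x = 5: RHS = 1, y in [1, 6]  -> 2 point(s)
Affine points: 10. Add the point at infinity: total = 11.

#E(F_7) = 11


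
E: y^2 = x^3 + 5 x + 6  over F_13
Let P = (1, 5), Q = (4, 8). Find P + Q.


P != Q, so use the chord formula.
s = (y2 - y1) / (x2 - x1) = (3) / (3) mod 13 = 1
x3 = s^2 - x1 - x2 mod 13 = 1^2 - 1 - 4 = 9
y3 = s (x1 - x3) - y1 mod 13 = 1 * (1 - 9) - 5 = 0

P + Q = (9, 0)


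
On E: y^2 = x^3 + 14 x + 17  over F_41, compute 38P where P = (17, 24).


k = 38 = 100110_2 (binary, LSB first: 011001)
Double-and-add from P = (17, 24):
  bit 0 = 0: acc unchanged = O
  bit 1 = 1: acc = O + (16, 14) = (16, 14)
  bit 2 = 1: acc = (16, 14) + (19, 34) = (14, 13)
  bit 3 = 0: acc unchanged = (14, 13)
  bit 4 = 0: acc unchanged = (14, 13)
  bit 5 = 1: acc = (14, 13) + (37, 15) = (30, 7)

38P = (30, 7)


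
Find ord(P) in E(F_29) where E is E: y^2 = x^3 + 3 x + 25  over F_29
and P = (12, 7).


Compute successive multiples of P until we hit O:
  1P = (12, 7)
  2P = (5, 22)
  3P = (16, 14)
  4P = (24, 1)
  5P = (15, 9)
  6P = (25, 23)
  7P = (22, 3)
  8P = (23, 9)
  ... (continuing to 28P)
  28P = O

ord(P) = 28


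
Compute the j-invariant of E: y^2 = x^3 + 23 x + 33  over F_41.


Delta = -16(4 a^3 + 27 b^2) mod 41 = 11
-1728 * (4 a)^3 = -1728 * (4*23)^3 mod 41 = 27
j = 27 * 11^(-1) mod 41 = 36

j = 36 (mod 41)


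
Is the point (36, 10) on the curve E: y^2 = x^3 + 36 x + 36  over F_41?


Check whether y^2 = x^3 + 36 x + 36 (mod 41) for (x, y) = (36, 10).
LHS: y^2 = 10^2 mod 41 = 18
RHS: x^3 + 36 x + 36 = 36^3 + 36*36 + 36 mod 41 = 18
LHS = RHS

Yes, on the curve


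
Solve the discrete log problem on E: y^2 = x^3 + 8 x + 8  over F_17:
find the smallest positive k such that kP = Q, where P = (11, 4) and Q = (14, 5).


Enumerate multiples of P until we hit Q = (14, 5):
  1P = (11, 4)
  2P = (14, 12)
  3P = (1, 0)
  4P = (14, 5)
Match found at i = 4.

k = 4


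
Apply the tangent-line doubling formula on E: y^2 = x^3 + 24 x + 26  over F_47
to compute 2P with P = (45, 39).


Doubling: s = (3 x1^2 + a) / (2 y1)
s = (3*45^2 + 24) / (2*39) mod 47 = 33
x3 = s^2 - 2 x1 mod 47 = 33^2 - 2*45 = 12
y3 = s (x1 - x3) - y1 mod 47 = 33 * (45 - 12) - 39 = 16

2P = (12, 16)


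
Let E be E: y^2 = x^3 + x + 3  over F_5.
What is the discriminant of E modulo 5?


4 a^3 + 27 b^2 = 4*1^3 + 27*3^2 = 4 + 243 = 247
Delta = -16 * (247) = -3952
Delta mod 5 = 3

Delta = 3 (mod 5)


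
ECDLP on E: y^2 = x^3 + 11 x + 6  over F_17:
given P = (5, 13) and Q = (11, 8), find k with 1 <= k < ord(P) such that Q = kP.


Enumerate multiples of P until we hit Q = (11, 8):
  1P = (5, 13)
  2P = (11, 9)
  3P = (9, 1)
  4P = (12, 8)
  5P = (13, 0)
  6P = (12, 9)
  7P = (9, 16)
  8P = (11, 8)
Match found at i = 8.

k = 8


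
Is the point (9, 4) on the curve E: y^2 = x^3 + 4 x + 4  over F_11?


Check whether y^2 = x^3 + 4 x + 4 (mod 11) for (x, y) = (9, 4).
LHS: y^2 = 4^2 mod 11 = 5
RHS: x^3 + 4 x + 4 = 9^3 + 4*9 + 4 mod 11 = 10
LHS != RHS

No, not on the curve


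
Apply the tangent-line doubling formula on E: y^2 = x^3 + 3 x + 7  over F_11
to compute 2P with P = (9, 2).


Doubling: s = (3 x1^2 + a) / (2 y1)
s = (3*9^2 + 3) / (2*2) mod 11 = 1
x3 = s^2 - 2 x1 mod 11 = 1^2 - 2*9 = 5
y3 = s (x1 - x3) - y1 mod 11 = 1 * (9 - 5) - 2 = 2

2P = (5, 2)


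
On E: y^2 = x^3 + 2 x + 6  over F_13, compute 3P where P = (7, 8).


k = 3 = 11_2 (binary, LSB first: 11)
Double-and-add from P = (7, 8):
  bit 0 = 1: acc = O + (7, 8) = (7, 8)
  bit 1 = 1: acc = (7, 8) + (3, 0) = (7, 5)

3P = (7, 5)


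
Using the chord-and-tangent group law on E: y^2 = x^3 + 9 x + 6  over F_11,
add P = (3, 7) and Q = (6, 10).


P != Q, so use the chord formula.
s = (y2 - y1) / (x2 - x1) = (3) / (3) mod 11 = 1
x3 = s^2 - x1 - x2 mod 11 = 1^2 - 3 - 6 = 3
y3 = s (x1 - x3) - y1 mod 11 = 1 * (3 - 3) - 7 = 4

P + Q = (3, 4)


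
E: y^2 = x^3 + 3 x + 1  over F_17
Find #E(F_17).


For each x in F_17, count y with y^2 = x^3 + 3 x + 1 mod 17:
  x = 0: RHS = 1, y in [1, 16]  -> 2 point(s)
  x = 2: RHS = 15, y in [7, 10]  -> 2 point(s)
  x = 4: RHS = 9, y in [3, 14]  -> 2 point(s)
  x = 7: RHS = 8, y in [5, 12]  -> 2 point(s)
  x = 9: RHS = 9, y in [3, 14]  -> 2 point(s)
  x = 14: RHS = 16, y in [4, 13]  -> 2 point(s)
  x = 15: RHS = 4, y in [2, 15]  -> 2 point(s)
Affine points: 14. Add the point at infinity: total = 15.

#E(F_17) = 15


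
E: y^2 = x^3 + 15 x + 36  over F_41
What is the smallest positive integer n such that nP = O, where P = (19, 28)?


Compute successive multiples of P until we hit O:
  1P = (19, 28)
  2P = (5, 21)
  3P = (7, 19)
  4P = (13, 38)
  5P = (30, 4)
  6P = (32, 19)
  7P = (39, 30)
  8P = (40, 15)
  ... (continuing to 36P)
  36P = O

ord(P) = 36


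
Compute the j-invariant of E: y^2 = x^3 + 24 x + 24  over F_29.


Delta = -16(4 a^3 + 27 b^2) mod 29 = 13
-1728 * (4 a)^3 = -1728 * (4*24)^3 mod 29 = 19
j = 19 * 13^(-1) mod 29 = 26

j = 26 (mod 29)


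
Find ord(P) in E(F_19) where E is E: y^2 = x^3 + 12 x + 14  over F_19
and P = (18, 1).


Compute successive multiples of P until we hit O:
  1P = (18, 1)
  2P = (6, 13)
  3P = (15, 15)
  4P = (12, 9)
  5P = (14, 0)
  6P = (12, 10)
  7P = (15, 4)
  8P = (6, 6)
  ... (continuing to 10P)
  10P = O

ord(P) = 10


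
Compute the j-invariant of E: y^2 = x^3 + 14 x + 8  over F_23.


Delta = -16(4 a^3 + 27 b^2) mod 23 = 10
-1728 * (4 a)^3 = -1728 * (4*14)^3 mod 23 = 13
j = 13 * 10^(-1) mod 23 = 22

j = 22 (mod 23)


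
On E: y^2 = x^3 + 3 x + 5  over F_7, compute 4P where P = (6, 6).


k = 4 = 100_2 (binary, LSB first: 001)
Double-and-add from P = (6, 6):
  bit 0 = 0: acc unchanged = O
  bit 1 = 0: acc unchanged = O
  bit 2 = 1: acc = O + (1, 3) = (1, 3)

4P = (1, 3)


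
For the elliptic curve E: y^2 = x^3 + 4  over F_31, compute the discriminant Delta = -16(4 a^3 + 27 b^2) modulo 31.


4 a^3 + 27 b^2 = 4*0^3 + 27*4^2 = 0 + 432 = 432
Delta = -16 * (432) = -6912
Delta mod 31 = 1

Delta = 1 (mod 31)


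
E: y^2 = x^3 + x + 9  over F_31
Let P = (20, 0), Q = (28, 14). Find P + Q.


P != Q, so use the chord formula.
s = (y2 - y1) / (x2 - x1) = (14) / (8) mod 31 = 25
x3 = s^2 - x1 - x2 mod 31 = 25^2 - 20 - 28 = 19
y3 = s (x1 - x3) - y1 mod 31 = 25 * (20 - 19) - 0 = 25

P + Q = (19, 25)


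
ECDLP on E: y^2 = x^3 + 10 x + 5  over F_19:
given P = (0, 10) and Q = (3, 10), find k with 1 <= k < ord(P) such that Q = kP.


Enumerate multiples of P until we hit Q = (3, 10):
  1P = (0, 10)
  2P = (5, 16)
  3P = (1, 4)
  4P = (16, 10)
  5P = (3, 9)
  6P = (14, 1)
  7P = (9, 8)
  8P = (7, 0)
  9P = (9, 11)
  10P = (14, 18)
  11P = (3, 10)
Match found at i = 11.

k = 11


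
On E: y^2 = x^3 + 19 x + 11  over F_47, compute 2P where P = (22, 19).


Doubling: s = (3 x1^2 + a) / (2 y1)
s = (3*22^2 + 19) / (2*19) mod 47 = 35
x3 = s^2 - 2 x1 mod 47 = 35^2 - 2*22 = 6
y3 = s (x1 - x3) - y1 mod 47 = 35 * (22 - 6) - 19 = 24

2P = (6, 24)


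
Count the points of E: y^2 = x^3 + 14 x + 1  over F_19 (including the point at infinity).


For each x in F_19, count y with y^2 = x^3 + 14 x + 1 mod 19:
  x = 0: RHS = 1, y in [1, 18]  -> 2 point(s)
  x = 1: RHS = 16, y in [4, 15]  -> 2 point(s)
  x = 4: RHS = 7, y in [8, 11]  -> 2 point(s)
  x = 5: RHS = 6, y in [5, 14]  -> 2 point(s)
  x = 6: RHS = 16, y in [4, 15]  -> 2 point(s)
  x = 7: RHS = 5, y in [9, 10]  -> 2 point(s)
  x = 8: RHS = 17, y in [6, 13]  -> 2 point(s)
  x = 9: RHS = 1, y in [1, 18]  -> 2 point(s)
  x = 10: RHS = 1, y in [1, 18]  -> 2 point(s)
  x = 11: RHS = 4, y in [2, 17]  -> 2 point(s)
  x = 12: RHS = 16, y in [4, 15]  -> 2 point(s)
  x = 13: RHS = 5, y in [9, 10]  -> 2 point(s)
  x = 18: RHS = 5, y in [9, 10]  -> 2 point(s)
Affine points: 26. Add the point at infinity: total = 27.

#E(F_19) = 27


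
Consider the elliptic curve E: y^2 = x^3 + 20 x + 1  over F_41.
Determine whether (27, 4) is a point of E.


Check whether y^2 = x^3 + 20 x + 1 (mod 41) for (x, y) = (27, 4).
LHS: y^2 = 4^2 mod 41 = 16
RHS: x^3 + 20 x + 1 = 27^3 + 20*27 + 1 mod 41 = 11
LHS != RHS

No, not on the curve


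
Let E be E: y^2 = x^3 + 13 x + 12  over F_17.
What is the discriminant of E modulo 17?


4 a^3 + 27 b^2 = 4*13^3 + 27*12^2 = 8788 + 3888 = 12676
Delta = -16 * (12676) = -202816
Delta mod 17 = 11

Delta = 11 (mod 17)


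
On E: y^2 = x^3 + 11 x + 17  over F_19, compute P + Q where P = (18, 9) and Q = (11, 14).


P != Q, so use the chord formula.
s = (y2 - y1) / (x2 - x1) = (5) / (12) mod 19 = 2
x3 = s^2 - x1 - x2 mod 19 = 2^2 - 18 - 11 = 13
y3 = s (x1 - x3) - y1 mod 19 = 2 * (18 - 13) - 9 = 1

P + Q = (13, 1)


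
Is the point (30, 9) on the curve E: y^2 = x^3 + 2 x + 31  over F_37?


Check whether y^2 = x^3 + 2 x + 31 (mod 37) for (x, y) = (30, 9).
LHS: y^2 = 9^2 mod 37 = 7
RHS: x^3 + 2 x + 31 = 30^3 + 2*30 + 31 mod 37 = 7
LHS = RHS

Yes, on the curve


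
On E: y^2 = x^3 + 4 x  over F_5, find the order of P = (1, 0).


Compute successive multiples of P until we hit O:
  1P = (1, 0)
  2P = O

ord(P) = 2


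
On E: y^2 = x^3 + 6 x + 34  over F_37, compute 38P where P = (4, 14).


k = 38 = 100110_2 (binary, LSB first: 011001)
Double-and-add from P = (4, 14):
  bit 0 = 0: acc unchanged = O
  bit 1 = 1: acc = O + (28, 19) = (28, 19)
  bit 2 = 1: acc = (28, 19) + (7, 30) = (11, 32)
  bit 3 = 0: acc unchanged = (11, 32)
  bit 4 = 0: acc unchanged = (11, 32)
  bit 5 = 1: acc = (11, 32) + (22, 26) = (15, 24)

38P = (15, 24)


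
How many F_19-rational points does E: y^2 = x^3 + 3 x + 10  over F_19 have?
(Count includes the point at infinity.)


For each x in F_19, count y with y^2 = x^3 + 3 x + 10 mod 19:
  x = 2: RHS = 5, y in [9, 10]  -> 2 point(s)
  x = 5: RHS = 17, y in [6, 13]  -> 2 point(s)
  x = 6: RHS = 16, y in [4, 15]  -> 2 point(s)
  x = 9: RHS = 6, y in [5, 14]  -> 2 point(s)
  x = 11: RHS = 6, y in [5, 14]  -> 2 point(s)
  x = 12: RHS = 7, y in [8, 11]  -> 2 point(s)
  x = 13: RHS = 4, y in [2, 17]  -> 2 point(s)
  x = 18: RHS = 6, y in [5, 14]  -> 2 point(s)
Affine points: 16. Add the point at infinity: total = 17.

#E(F_19) = 17


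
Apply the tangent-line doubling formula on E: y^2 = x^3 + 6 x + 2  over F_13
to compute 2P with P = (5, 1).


Doubling: s = (3 x1^2 + a) / (2 y1)
s = (3*5^2 + 6) / (2*1) mod 13 = 8
x3 = s^2 - 2 x1 mod 13 = 8^2 - 2*5 = 2
y3 = s (x1 - x3) - y1 mod 13 = 8 * (5 - 2) - 1 = 10

2P = (2, 10)


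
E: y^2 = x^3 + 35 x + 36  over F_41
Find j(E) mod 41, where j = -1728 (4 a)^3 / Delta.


Delta = -16(4 a^3 + 27 b^2) mod 41 = 31
-1728 * (4 a)^3 = -1728 * (4*35)^3 mod 41 = 1
j = 1 * 31^(-1) mod 41 = 4

j = 4 (mod 41)


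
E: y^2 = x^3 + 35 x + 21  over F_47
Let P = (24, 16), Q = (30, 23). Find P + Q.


P != Q, so use the chord formula.
s = (y2 - y1) / (x2 - x1) = (7) / (6) mod 47 = 9
x3 = s^2 - x1 - x2 mod 47 = 9^2 - 24 - 30 = 27
y3 = s (x1 - x3) - y1 mod 47 = 9 * (24 - 27) - 16 = 4

P + Q = (27, 4)


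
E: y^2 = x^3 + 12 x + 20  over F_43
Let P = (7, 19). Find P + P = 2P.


Doubling: s = (3 x1^2 + a) / (2 y1)
s = (3*7^2 + 12) / (2*19) mod 43 = 37
x3 = s^2 - 2 x1 mod 43 = 37^2 - 2*7 = 22
y3 = s (x1 - x3) - y1 mod 43 = 37 * (7 - 22) - 19 = 28

2P = (22, 28)


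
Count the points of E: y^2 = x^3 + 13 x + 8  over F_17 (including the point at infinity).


For each x in F_17, count y with y^2 = x^3 + 13 x + 8 mod 17:
  x = 0: RHS = 8, y in [5, 12]  -> 2 point(s)
  x = 2: RHS = 8, y in [5, 12]  -> 2 point(s)
  x = 6: RHS = 13, y in [8, 9]  -> 2 point(s)
  x = 7: RHS = 0, y in [0]  -> 1 point(s)
  x = 9: RHS = 4, y in [2, 15]  -> 2 point(s)
  x = 10: RHS = 16, y in [4, 13]  -> 2 point(s)
  x = 15: RHS = 8, y in [5, 12]  -> 2 point(s)
Affine points: 13. Add the point at infinity: total = 14.

#E(F_17) = 14


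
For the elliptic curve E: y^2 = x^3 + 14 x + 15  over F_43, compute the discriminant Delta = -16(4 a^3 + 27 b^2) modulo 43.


4 a^3 + 27 b^2 = 4*14^3 + 27*15^2 = 10976 + 6075 = 17051
Delta = -16 * (17051) = -272816
Delta mod 43 = 19

Delta = 19 (mod 43)


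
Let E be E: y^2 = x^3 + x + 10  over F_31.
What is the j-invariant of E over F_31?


Delta = -16(4 a^3 + 27 b^2) mod 31 = 12
-1728 * (4 a)^3 = -1728 * (4*1)^3 mod 31 = 16
j = 16 * 12^(-1) mod 31 = 22

j = 22 (mod 31)


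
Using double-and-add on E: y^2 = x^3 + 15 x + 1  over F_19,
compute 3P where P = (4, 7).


k = 3 = 11_2 (binary, LSB first: 11)
Double-and-add from P = (4, 7):
  bit 0 = 1: acc = O + (4, 7) = (4, 7)
  bit 1 = 1: acc = (4, 7) + (17, 1) = (18, 17)

3P = (18, 17)


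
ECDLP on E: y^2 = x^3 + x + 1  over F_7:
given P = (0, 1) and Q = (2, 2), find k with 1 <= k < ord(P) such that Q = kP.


Enumerate multiples of P until we hit Q = (2, 2):
  1P = (0, 1)
  2P = (2, 5)
  3P = (2, 2)
Match found at i = 3.

k = 3


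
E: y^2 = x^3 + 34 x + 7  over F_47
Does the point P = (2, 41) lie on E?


Check whether y^2 = x^3 + 34 x + 7 (mod 47) for (x, y) = (2, 41).
LHS: y^2 = 41^2 mod 47 = 36
RHS: x^3 + 34 x + 7 = 2^3 + 34*2 + 7 mod 47 = 36
LHS = RHS

Yes, on the curve


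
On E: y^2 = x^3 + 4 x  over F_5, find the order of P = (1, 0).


Compute successive multiples of P until we hit O:
  1P = (1, 0)
  2P = O

ord(P) = 2


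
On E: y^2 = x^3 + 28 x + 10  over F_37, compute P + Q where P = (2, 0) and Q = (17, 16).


P != Q, so use the chord formula.
s = (y2 - y1) / (x2 - x1) = (16) / (15) mod 37 = 6
x3 = s^2 - x1 - x2 mod 37 = 6^2 - 2 - 17 = 17
y3 = s (x1 - x3) - y1 mod 37 = 6 * (2 - 17) - 0 = 21

P + Q = (17, 21)


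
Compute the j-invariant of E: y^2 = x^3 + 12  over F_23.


Delta = -16(4 a^3 + 27 b^2) mod 23 = 7
-1728 * (4 a)^3 = -1728 * (4*0)^3 mod 23 = 0
j = 0 * 7^(-1) mod 23 = 0

j = 0 (mod 23)


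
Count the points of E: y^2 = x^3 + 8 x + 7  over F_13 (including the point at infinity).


For each x in F_13, count y with y^2 = x^3 + 8 x + 7 mod 13:
  x = 1: RHS = 3, y in [4, 9]  -> 2 point(s)
  x = 4: RHS = 12, y in [5, 8]  -> 2 point(s)
  x = 5: RHS = 3, y in [4, 9]  -> 2 point(s)
  x = 7: RHS = 3, y in [4, 9]  -> 2 point(s)
  x = 11: RHS = 9, y in [3, 10]  -> 2 point(s)
Affine points: 10. Add the point at infinity: total = 11.

#E(F_13) = 11


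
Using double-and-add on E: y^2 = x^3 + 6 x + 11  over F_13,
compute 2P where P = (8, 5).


k = 2 = 10_2 (binary, LSB first: 01)
Double-and-add from P = (8, 5):
  bit 0 = 0: acc unchanged = O
  bit 1 = 1: acc = O + (11, 11) = (11, 11)

2P = (11, 11)


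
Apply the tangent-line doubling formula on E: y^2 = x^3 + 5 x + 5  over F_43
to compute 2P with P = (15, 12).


Doubling: s = (3 x1^2 + a) / (2 y1)
s = (3*15^2 + 5) / (2*12) mod 43 = 14
x3 = s^2 - 2 x1 mod 43 = 14^2 - 2*15 = 37
y3 = s (x1 - x3) - y1 mod 43 = 14 * (15 - 37) - 12 = 24

2P = (37, 24)


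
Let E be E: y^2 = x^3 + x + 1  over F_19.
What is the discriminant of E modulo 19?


4 a^3 + 27 b^2 = 4*1^3 + 27*1^2 = 4 + 27 = 31
Delta = -16 * (31) = -496
Delta mod 19 = 17

Delta = 17 (mod 19)


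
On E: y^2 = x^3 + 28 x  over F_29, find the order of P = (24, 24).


Compute successive multiples of P until we hit O:
  1P = (24, 24)
  2P = (23, 15)
  3P = (5, 2)
  4P = (6, 6)
  5P = (0, 0)
  6P = (6, 23)
  7P = (5, 27)
  8P = (23, 14)
  ... (continuing to 10P)
  10P = O

ord(P) = 10


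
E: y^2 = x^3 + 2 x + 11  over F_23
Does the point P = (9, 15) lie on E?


Check whether y^2 = x^3 + 2 x + 11 (mod 23) for (x, y) = (9, 15).
LHS: y^2 = 15^2 mod 23 = 18
RHS: x^3 + 2 x + 11 = 9^3 + 2*9 + 11 mod 23 = 22
LHS != RHS

No, not on the curve


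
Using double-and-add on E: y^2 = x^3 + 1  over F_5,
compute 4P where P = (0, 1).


k = 4 = 100_2 (binary, LSB first: 001)
Double-and-add from P = (0, 1):
  bit 0 = 0: acc unchanged = O
  bit 1 = 0: acc unchanged = O
  bit 2 = 1: acc = O + (0, 1) = (0, 1)

4P = (0, 1)


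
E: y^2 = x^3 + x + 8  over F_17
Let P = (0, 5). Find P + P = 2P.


Doubling: s = (3 x1^2 + a) / (2 y1)
s = (3*0^2 + 1) / (2*5) mod 17 = 12
x3 = s^2 - 2 x1 mod 17 = 12^2 - 2*0 = 8
y3 = s (x1 - x3) - y1 mod 17 = 12 * (0 - 8) - 5 = 1

2P = (8, 1)


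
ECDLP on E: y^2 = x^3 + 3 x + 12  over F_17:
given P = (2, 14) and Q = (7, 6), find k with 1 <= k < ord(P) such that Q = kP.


Enumerate multiples of P until we hit Q = (7, 6):
  1P = (2, 14)
  2P = (15, 10)
  3P = (1, 4)
  4P = (12, 5)
  5P = (5, 4)
  6P = (6, 5)
  7P = (13, 15)
  8P = (11, 13)
  9P = (8, 15)
  10P = (16, 12)
  11P = (7, 11)
  12P = (7, 6)
Match found at i = 12.

k = 12


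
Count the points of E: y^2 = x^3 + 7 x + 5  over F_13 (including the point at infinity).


For each x in F_13, count y with y^2 = x^3 + 7 x + 5 mod 13:
  x = 1: RHS = 0, y in [0]  -> 1 point(s)
  x = 2: RHS = 1, y in [1, 12]  -> 2 point(s)
  x = 3: RHS = 1, y in [1, 12]  -> 2 point(s)
  x = 5: RHS = 9, y in [3, 10]  -> 2 point(s)
  x = 6: RHS = 3, y in [4, 9]  -> 2 point(s)
  x = 8: RHS = 1, y in [1, 12]  -> 2 point(s)
  x = 9: RHS = 4, y in [2, 11]  -> 2 point(s)
  x = 10: RHS = 9, y in [3, 10]  -> 2 point(s)
  x = 11: RHS = 9, y in [3, 10]  -> 2 point(s)
  x = 12: RHS = 10, y in [6, 7]  -> 2 point(s)
Affine points: 19. Add the point at infinity: total = 20.

#E(F_13) = 20


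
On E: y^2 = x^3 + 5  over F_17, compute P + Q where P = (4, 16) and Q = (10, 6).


P != Q, so use the chord formula.
s = (y2 - y1) / (x2 - x1) = (7) / (6) mod 17 = 4
x3 = s^2 - x1 - x2 mod 17 = 4^2 - 4 - 10 = 2
y3 = s (x1 - x3) - y1 mod 17 = 4 * (4 - 2) - 16 = 9

P + Q = (2, 9)


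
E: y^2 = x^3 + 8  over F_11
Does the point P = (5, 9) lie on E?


Check whether y^2 = x^3 + 0 x + 8 (mod 11) for (x, y) = (5, 9).
LHS: y^2 = 9^2 mod 11 = 4
RHS: x^3 + 0 x + 8 = 5^3 + 0*5 + 8 mod 11 = 1
LHS != RHS

No, not on the curve


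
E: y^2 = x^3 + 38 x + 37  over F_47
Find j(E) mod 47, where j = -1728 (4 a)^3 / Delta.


Delta = -16(4 a^3 + 27 b^2) mod 47 = 25
-1728 * (4 a)^3 = -1728 * (4*38)^3 mod 47 = 24
j = 24 * 25^(-1) mod 47 = 16

j = 16 (mod 47)


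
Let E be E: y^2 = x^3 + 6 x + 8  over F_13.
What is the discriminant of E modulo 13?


4 a^3 + 27 b^2 = 4*6^3 + 27*8^2 = 864 + 1728 = 2592
Delta = -16 * (2592) = -41472
Delta mod 13 = 11

Delta = 11 (mod 13)


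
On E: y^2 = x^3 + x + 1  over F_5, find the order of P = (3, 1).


Compute successive multiples of P until we hit O:
  1P = (3, 1)
  2P = (0, 1)
  3P = (2, 4)
  4P = (4, 2)
  5P = (4, 3)
  6P = (2, 1)
  7P = (0, 4)
  8P = (3, 4)
  ... (continuing to 9P)
  9P = O

ord(P) = 9


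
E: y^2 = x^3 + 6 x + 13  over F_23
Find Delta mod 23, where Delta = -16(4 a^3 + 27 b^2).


4 a^3 + 27 b^2 = 4*6^3 + 27*13^2 = 864 + 4563 = 5427
Delta = -16 * (5427) = -86832
Delta mod 23 = 16

Delta = 16 (mod 23)


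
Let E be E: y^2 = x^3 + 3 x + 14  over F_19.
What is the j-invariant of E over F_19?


Delta = -16(4 a^3 + 27 b^2) mod 19 = 12
-1728 * (4 a)^3 = -1728 * (4*3)^3 mod 19 = 18
j = 18 * 12^(-1) mod 19 = 11

j = 11 (mod 19)


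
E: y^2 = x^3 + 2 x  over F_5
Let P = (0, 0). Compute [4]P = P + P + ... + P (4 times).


k = 4 = 100_2 (binary, LSB first: 001)
Double-and-add from P = (0, 0):
  bit 0 = 0: acc unchanged = O
  bit 1 = 0: acc unchanged = O
  bit 2 = 1: acc = O + O = O

4P = O


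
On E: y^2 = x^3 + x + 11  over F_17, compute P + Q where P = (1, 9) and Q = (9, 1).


P != Q, so use the chord formula.
s = (y2 - y1) / (x2 - x1) = (9) / (8) mod 17 = 16
x3 = s^2 - x1 - x2 mod 17 = 16^2 - 1 - 9 = 8
y3 = s (x1 - x3) - y1 mod 17 = 16 * (1 - 8) - 9 = 15

P + Q = (8, 15)


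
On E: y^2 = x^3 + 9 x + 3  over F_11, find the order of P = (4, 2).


Compute successive multiples of P until we hit O:
  1P = (4, 2)
  2P = (6, 8)
  3P = (10, 2)
  4P = (8, 9)
  5P = (0, 5)
  6P = (0, 6)
  7P = (8, 2)
  8P = (10, 9)
  ... (continuing to 11P)
  11P = O

ord(P) = 11


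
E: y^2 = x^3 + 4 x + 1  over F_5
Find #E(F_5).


For each x in F_5, count y with y^2 = x^3 + 4 x + 1 mod 5:
  x = 0: RHS = 1, y in [1, 4]  -> 2 point(s)
  x = 1: RHS = 1, y in [1, 4]  -> 2 point(s)
  x = 3: RHS = 0, y in [0]  -> 1 point(s)
  x = 4: RHS = 1, y in [1, 4]  -> 2 point(s)
Affine points: 7. Add the point at infinity: total = 8.

#E(F_5) = 8


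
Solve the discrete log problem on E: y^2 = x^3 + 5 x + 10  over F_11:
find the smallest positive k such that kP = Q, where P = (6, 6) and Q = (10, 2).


Enumerate multiples of P until we hit Q = (10, 2):
  1P = (6, 6)
  2P = (8, 10)
  3P = (1, 4)
  4P = (9, 6)
  5P = (7, 5)
  6P = (10, 9)
  7P = (10, 2)
Match found at i = 7.

k = 7


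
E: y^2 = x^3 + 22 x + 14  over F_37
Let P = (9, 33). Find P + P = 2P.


Doubling: s = (3 x1^2 + a) / (2 y1)
s = (3*9^2 + 22) / (2*33) mod 37 = 27
x3 = s^2 - 2 x1 mod 37 = 27^2 - 2*9 = 8
y3 = s (x1 - x3) - y1 mod 37 = 27 * (9 - 8) - 33 = 31

2P = (8, 31)


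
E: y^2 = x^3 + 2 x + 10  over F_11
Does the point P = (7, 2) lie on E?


Check whether y^2 = x^3 + 2 x + 10 (mod 11) for (x, y) = (7, 2).
LHS: y^2 = 2^2 mod 11 = 4
RHS: x^3 + 2 x + 10 = 7^3 + 2*7 + 10 mod 11 = 4
LHS = RHS

Yes, on the curve


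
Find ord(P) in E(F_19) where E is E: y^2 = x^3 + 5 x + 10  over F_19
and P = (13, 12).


Compute successive multiples of P until we hit O:
  1P = (13, 12)
  2P = (9, 10)
  3P = (2, 3)
  4P = (2, 16)
  5P = (9, 9)
  6P = (13, 7)
  7P = O

ord(P) = 7


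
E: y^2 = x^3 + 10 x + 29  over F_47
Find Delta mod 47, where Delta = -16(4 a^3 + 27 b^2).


4 a^3 + 27 b^2 = 4*10^3 + 27*29^2 = 4000 + 22707 = 26707
Delta = -16 * (26707) = -427312
Delta mod 47 = 12

Delta = 12 (mod 47)


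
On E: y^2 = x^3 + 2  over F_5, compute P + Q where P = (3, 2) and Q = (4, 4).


P != Q, so use the chord formula.
s = (y2 - y1) / (x2 - x1) = (2) / (1) mod 5 = 2
x3 = s^2 - x1 - x2 mod 5 = 2^2 - 3 - 4 = 2
y3 = s (x1 - x3) - y1 mod 5 = 2 * (3 - 2) - 2 = 0

P + Q = (2, 0)


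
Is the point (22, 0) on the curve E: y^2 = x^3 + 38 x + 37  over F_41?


Check whether y^2 = x^3 + 38 x + 37 (mod 41) for (x, y) = (22, 0).
LHS: y^2 = 0^2 mod 41 = 0
RHS: x^3 + 38 x + 37 = 22^3 + 38*22 + 37 mod 41 = 0
LHS = RHS

Yes, on the curve


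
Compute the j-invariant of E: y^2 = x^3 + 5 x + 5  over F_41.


Delta = -16(4 a^3 + 27 b^2) mod 41 = 19
-1728 * (4 a)^3 = -1728 * (4*5)^3 mod 41 = 11
j = 11 * 19^(-1) mod 41 = 20

j = 20 (mod 41)


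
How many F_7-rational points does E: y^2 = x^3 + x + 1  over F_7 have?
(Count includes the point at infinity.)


For each x in F_7, count y with y^2 = x^3 + 1 x + 1 mod 7:
  x = 0: RHS = 1, y in [1, 6]  -> 2 point(s)
  x = 2: RHS = 4, y in [2, 5]  -> 2 point(s)
Affine points: 4. Add the point at infinity: total = 5.

#E(F_7) = 5


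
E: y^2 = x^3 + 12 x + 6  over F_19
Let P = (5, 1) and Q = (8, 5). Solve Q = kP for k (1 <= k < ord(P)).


Enumerate multiples of P until we hit Q = (8, 5):
  1P = (5, 1)
  2P = (6, 3)
  3P = (12, 4)
  4P = (8, 14)
  5P = (10, 9)
  6P = (2, 0)
  7P = (10, 10)
  8P = (8, 5)
Match found at i = 8.

k = 8


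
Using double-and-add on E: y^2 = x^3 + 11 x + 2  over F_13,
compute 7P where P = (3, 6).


k = 7 = 111_2 (binary, LSB first: 111)
Double-and-add from P = (3, 6):
  bit 0 = 1: acc = O + (3, 6) = (3, 6)
  bit 1 = 1: acc = (3, 6) + (8, 2) = (12, 9)
  bit 2 = 1: acc = (12, 9) + (1, 12) = (12, 4)

7P = (12, 4)


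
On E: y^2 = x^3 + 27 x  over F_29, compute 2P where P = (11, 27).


Doubling: s = (3 x1^2 + a) / (2 y1)
s = (3*11^2 + 27) / (2*27) mod 29 = 4
x3 = s^2 - 2 x1 mod 29 = 4^2 - 2*11 = 23
y3 = s (x1 - x3) - y1 mod 29 = 4 * (11 - 23) - 27 = 12

2P = (23, 12)


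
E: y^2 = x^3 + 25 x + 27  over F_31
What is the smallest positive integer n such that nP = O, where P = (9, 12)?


Compute successive multiples of P until we hit O:
  1P = (9, 12)
  2P = (18, 27)
  3P = (24, 25)
  4P = (23, 11)
  5P = (27, 7)
  6P = (30, 30)
  7P = (25, 23)
  8P = (16, 20)
  ... (continuing to 38P)
  38P = O

ord(P) = 38


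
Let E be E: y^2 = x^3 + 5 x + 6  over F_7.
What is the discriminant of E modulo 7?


4 a^3 + 27 b^2 = 4*5^3 + 27*6^2 = 500 + 972 = 1472
Delta = -16 * (1472) = -23552
Delta mod 7 = 3

Delta = 3 (mod 7)


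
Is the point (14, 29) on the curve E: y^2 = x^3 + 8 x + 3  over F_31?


Check whether y^2 = x^3 + 8 x + 3 (mod 31) for (x, y) = (14, 29).
LHS: y^2 = 29^2 mod 31 = 4
RHS: x^3 + 8 x + 3 = 14^3 + 8*14 + 3 mod 31 = 7
LHS != RHS

No, not on the curve


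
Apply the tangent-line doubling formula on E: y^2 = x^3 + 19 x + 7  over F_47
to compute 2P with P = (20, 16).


Doubling: s = (3 x1^2 + a) / (2 y1)
s = (3*20^2 + 19) / (2*16) mod 47 = 19
x3 = s^2 - 2 x1 mod 47 = 19^2 - 2*20 = 39
y3 = s (x1 - x3) - y1 mod 47 = 19 * (20 - 39) - 16 = 46

2P = (39, 46)


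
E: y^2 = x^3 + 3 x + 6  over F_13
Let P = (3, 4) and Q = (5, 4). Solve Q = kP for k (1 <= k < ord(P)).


Enumerate multiples of P until we hit Q = (5, 4):
  1P = (3, 4)
  2P = (4, 2)
  3P = (10, 10)
  4P = (1, 7)
  5P = (8, 10)
  6P = (5, 4)
Match found at i = 6.

k = 6


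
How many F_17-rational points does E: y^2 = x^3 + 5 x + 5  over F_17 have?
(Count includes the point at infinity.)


For each x in F_17, count y with y^2 = x^3 + 5 x + 5 mod 17:
  x = 3: RHS = 13, y in [8, 9]  -> 2 point(s)
  x = 4: RHS = 4, y in [2, 15]  -> 2 point(s)
  x = 5: RHS = 2, y in [6, 11]  -> 2 point(s)
  x = 6: RHS = 13, y in [8, 9]  -> 2 point(s)
  x = 7: RHS = 9, y in [3, 14]  -> 2 point(s)
  x = 8: RHS = 13, y in [8, 9]  -> 2 point(s)
  x = 10: RHS = 1, y in [1, 16]  -> 2 point(s)
  x = 12: RHS = 8, y in [5, 12]  -> 2 point(s)
  x = 15: RHS = 4, y in [2, 15]  -> 2 point(s)
  x = 16: RHS = 16, y in [4, 13]  -> 2 point(s)
Affine points: 20. Add the point at infinity: total = 21.

#E(F_17) = 21


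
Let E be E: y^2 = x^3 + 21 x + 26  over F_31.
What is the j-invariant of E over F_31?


Delta = -16(4 a^3 + 27 b^2) mod 31 = 4
-1728 * (4 a)^3 = -1728 * (4*21)^3 mod 31 = 27
j = 27 * 4^(-1) mod 31 = 30

j = 30 (mod 31)


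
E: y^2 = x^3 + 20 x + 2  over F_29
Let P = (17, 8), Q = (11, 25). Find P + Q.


P != Q, so use the chord formula.
s = (y2 - y1) / (x2 - x1) = (17) / (23) mod 29 = 2
x3 = s^2 - x1 - x2 mod 29 = 2^2 - 17 - 11 = 5
y3 = s (x1 - x3) - y1 mod 29 = 2 * (17 - 5) - 8 = 16

P + Q = (5, 16)


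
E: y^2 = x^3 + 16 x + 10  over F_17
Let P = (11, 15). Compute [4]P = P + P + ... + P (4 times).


k = 4 = 100_2 (binary, LSB first: 001)
Double-and-add from P = (11, 15):
  bit 0 = 0: acc unchanged = O
  bit 1 = 0: acc unchanged = O
  bit 2 = 1: acc = O + (11, 2) = (11, 2)

4P = (11, 2)


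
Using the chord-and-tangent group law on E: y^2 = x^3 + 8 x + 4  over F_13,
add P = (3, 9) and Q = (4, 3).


P != Q, so use the chord formula.
s = (y2 - y1) / (x2 - x1) = (7) / (1) mod 13 = 7
x3 = s^2 - x1 - x2 mod 13 = 7^2 - 3 - 4 = 3
y3 = s (x1 - x3) - y1 mod 13 = 7 * (3 - 3) - 9 = 4

P + Q = (3, 4)


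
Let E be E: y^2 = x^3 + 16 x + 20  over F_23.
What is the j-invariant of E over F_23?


Delta = -16(4 a^3 + 27 b^2) mod 23 = 9
-1728 * (4 a)^3 = -1728 * (4*16)^3 mod 23 = 7
j = 7 * 9^(-1) mod 23 = 11

j = 11 (mod 23)


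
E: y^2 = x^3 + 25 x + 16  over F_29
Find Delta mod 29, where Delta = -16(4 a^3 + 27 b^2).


4 a^3 + 27 b^2 = 4*25^3 + 27*16^2 = 62500 + 6912 = 69412
Delta = -16 * (69412) = -1110592
Delta mod 29 = 21

Delta = 21 (mod 29)


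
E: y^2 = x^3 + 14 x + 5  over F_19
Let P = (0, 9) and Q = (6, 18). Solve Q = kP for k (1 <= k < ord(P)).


Enumerate multiples of P until we hit Q = (6, 18):
  1P = (0, 9)
  2P = (6, 18)
Match found at i = 2.

k = 2


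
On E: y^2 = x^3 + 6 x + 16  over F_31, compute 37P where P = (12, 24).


k = 37 = 100101_2 (binary, LSB first: 101001)
Double-and-add from P = (12, 24):
  bit 0 = 1: acc = O + (12, 24) = (12, 24)
  bit 1 = 0: acc unchanged = (12, 24)
  bit 2 = 1: acc = (12, 24) + (8, 24) = (11, 7)
  bit 3 = 0: acc unchanged = (11, 7)
  bit 4 = 0: acc unchanged = (11, 7)
  bit 5 = 1: acc = (11, 7) + (6, 19) = (21, 17)

37P = (21, 17)


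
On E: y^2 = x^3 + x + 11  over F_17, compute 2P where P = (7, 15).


Doubling: s = (3 x1^2 + a) / (2 y1)
s = (3*7^2 + 1) / (2*15) mod 17 = 14
x3 = s^2 - 2 x1 mod 17 = 14^2 - 2*7 = 12
y3 = s (x1 - x3) - y1 mod 17 = 14 * (7 - 12) - 15 = 0

2P = (12, 0)


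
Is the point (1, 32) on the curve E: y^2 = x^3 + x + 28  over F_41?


Check whether y^2 = x^3 + 1 x + 28 (mod 41) for (x, y) = (1, 32).
LHS: y^2 = 32^2 mod 41 = 40
RHS: x^3 + 1 x + 28 = 1^3 + 1*1 + 28 mod 41 = 30
LHS != RHS

No, not on the curve


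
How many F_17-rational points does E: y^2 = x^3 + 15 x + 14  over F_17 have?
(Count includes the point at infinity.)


For each x in F_17, count y with y^2 = x^3 + 15 x + 14 mod 17:
  x = 1: RHS = 13, y in [8, 9]  -> 2 point(s)
  x = 2: RHS = 1, y in [1, 16]  -> 2 point(s)
  x = 3: RHS = 1, y in [1, 16]  -> 2 point(s)
  x = 4: RHS = 2, y in [6, 11]  -> 2 point(s)
  x = 8: RHS = 0, y in [0]  -> 1 point(s)
  x = 10: RHS = 8, y in [5, 12]  -> 2 point(s)
  x = 12: RHS = 1, y in [1, 16]  -> 2 point(s)
  x = 13: RHS = 9, y in [3, 14]  -> 2 point(s)
  x = 16: RHS = 15, y in [7, 10]  -> 2 point(s)
Affine points: 17. Add the point at infinity: total = 18.

#E(F_17) = 18


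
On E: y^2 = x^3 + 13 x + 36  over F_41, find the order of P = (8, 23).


Compute successive multiples of P until we hit O:
  1P = (8, 23)
  2P = (25, 18)
  3P = (0, 6)
  4P = (1, 38)
  5P = (14, 25)
  6P = (10, 31)
  7P = (39, 17)
  8P = (37, 17)
  ... (continuing to 41P)
  41P = O

ord(P) = 41


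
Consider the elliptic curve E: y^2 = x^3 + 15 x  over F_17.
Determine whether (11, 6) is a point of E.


Check whether y^2 = x^3 + 15 x + 0 (mod 17) for (x, y) = (11, 6).
LHS: y^2 = 6^2 mod 17 = 2
RHS: x^3 + 15 x + 0 = 11^3 + 15*11 + 0 mod 17 = 0
LHS != RHS

No, not on the curve


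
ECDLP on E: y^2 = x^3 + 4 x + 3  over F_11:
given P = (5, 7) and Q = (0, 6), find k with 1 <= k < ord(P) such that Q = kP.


Enumerate multiples of P until we hit Q = (0, 6):
  1P = (5, 7)
  2P = (10, 8)
  3P = (0, 5)
  4P = (0, 6)
Match found at i = 4.

k = 4


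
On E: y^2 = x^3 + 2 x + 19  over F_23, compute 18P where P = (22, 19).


k = 18 = 10010_2 (binary, LSB first: 01001)
Double-and-add from P = (22, 19):
  bit 0 = 0: acc unchanged = O
  bit 1 = 1: acc = O + (20, 20) = (20, 20)
  bit 2 = 0: acc unchanged = (20, 20)
  bit 3 = 0: acc unchanged = (20, 20)
  bit 4 = 1: acc = (20, 20) + (5, 19) = (7, 10)

18P = (7, 10)


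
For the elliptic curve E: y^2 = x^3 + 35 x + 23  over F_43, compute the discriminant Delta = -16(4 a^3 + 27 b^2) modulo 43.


4 a^3 + 27 b^2 = 4*35^3 + 27*23^2 = 171500 + 14283 = 185783
Delta = -16 * (185783) = -2972528
Delta mod 43 = 19

Delta = 19 (mod 43)


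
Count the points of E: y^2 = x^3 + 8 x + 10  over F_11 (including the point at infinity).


For each x in F_11, count y with y^2 = x^3 + 8 x + 10 mod 11:
  x = 2: RHS = 1, y in [1, 10]  -> 2 point(s)
  x = 8: RHS = 3, y in [5, 6]  -> 2 point(s)
  x = 10: RHS = 1, y in [1, 10]  -> 2 point(s)
Affine points: 6. Add the point at infinity: total = 7.

#E(F_11) = 7


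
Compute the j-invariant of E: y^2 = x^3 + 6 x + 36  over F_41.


Delta = -16(4 a^3 + 27 b^2) mod 41 = 17
-1728 * (4 a)^3 = -1728 * (4*6)^3 mod 41 = 40
j = 40 * 17^(-1) mod 41 = 12

j = 12 (mod 41)


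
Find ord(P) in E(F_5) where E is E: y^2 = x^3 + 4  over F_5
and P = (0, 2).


Compute successive multiples of P until we hit O:
  1P = (0, 2)
  2P = (0, 3)
  3P = O

ord(P) = 3


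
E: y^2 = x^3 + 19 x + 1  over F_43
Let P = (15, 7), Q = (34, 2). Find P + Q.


P != Q, so use the chord formula.
s = (y2 - y1) / (x2 - x1) = (38) / (19) mod 43 = 2
x3 = s^2 - x1 - x2 mod 43 = 2^2 - 15 - 34 = 41
y3 = s (x1 - x3) - y1 mod 43 = 2 * (15 - 41) - 7 = 27

P + Q = (41, 27)


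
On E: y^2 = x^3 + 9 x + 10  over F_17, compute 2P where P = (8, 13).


Doubling: s = (3 x1^2 + a) / (2 y1)
s = (3*8^2 + 9) / (2*13) mod 17 = 11
x3 = s^2 - 2 x1 mod 17 = 11^2 - 2*8 = 3
y3 = s (x1 - x3) - y1 mod 17 = 11 * (8 - 3) - 13 = 8

2P = (3, 8)


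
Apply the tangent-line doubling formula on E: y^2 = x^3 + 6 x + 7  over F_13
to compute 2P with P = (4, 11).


Doubling: s = (3 x1^2 + a) / (2 y1)
s = (3*4^2 + 6) / (2*11) mod 13 = 6
x3 = s^2 - 2 x1 mod 13 = 6^2 - 2*4 = 2
y3 = s (x1 - x3) - y1 mod 13 = 6 * (4 - 2) - 11 = 1

2P = (2, 1)


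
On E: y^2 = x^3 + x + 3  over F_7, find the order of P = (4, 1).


Compute successive multiples of P until we hit O:
  1P = (4, 1)
  2P = (6, 6)
  3P = (5, 0)
  4P = (6, 1)
  5P = (4, 6)
  6P = O

ord(P) = 6


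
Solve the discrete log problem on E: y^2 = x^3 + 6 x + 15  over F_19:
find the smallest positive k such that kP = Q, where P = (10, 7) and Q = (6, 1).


Enumerate multiples of P until we hit Q = (6, 1):
  1P = (10, 7)
  2P = (6, 18)
  3P = (7, 18)
  4P = (7, 1)
  5P = (6, 1)
Match found at i = 5.

k = 5


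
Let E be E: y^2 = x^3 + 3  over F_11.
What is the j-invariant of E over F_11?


Delta = -16(4 a^3 + 27 b^2) mod 11 = 6
-1728 * (4 a)^3 = -1728 * (4*0)^3 mod 11 = 0
j = 0 * 6^(-1) mod 11 = 0

j = 0 (mod 11)


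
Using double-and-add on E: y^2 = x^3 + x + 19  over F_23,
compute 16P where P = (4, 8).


k = 16 = 10000_2 (binary, LSB first: 00001)
Double-and-add from P = (4, 8):
  bit 0 = 0: acc unchanged = O
  bit 1 = 0: acc unchanged = O
  bit 2 = 0: acc unchanged = O
  bit 3 = 0: acc unchanged = O
  bit 4 = 1: acc = O + (17, 2) = (17, 2)

16P = (17, 2)
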